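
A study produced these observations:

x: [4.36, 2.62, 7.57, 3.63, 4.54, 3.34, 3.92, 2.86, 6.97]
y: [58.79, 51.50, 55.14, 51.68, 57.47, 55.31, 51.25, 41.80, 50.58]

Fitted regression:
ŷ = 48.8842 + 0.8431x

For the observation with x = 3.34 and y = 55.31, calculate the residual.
Residual = 3.6098

The residual is the difference between the actual value and the predicted value:

Residual = y - ŷ

Step 1: Calculate predicted value
ŷ = 48.8842 + 0.8431 × 3.34
ŷ = 51.7002

Step 2: Calculate residual
Residual = 55.31 - 51.7002
Residual = 3.6098

The residual is positive, so the observed y = 55.31 sits above the regression line (the line underestimates it by 3.6098).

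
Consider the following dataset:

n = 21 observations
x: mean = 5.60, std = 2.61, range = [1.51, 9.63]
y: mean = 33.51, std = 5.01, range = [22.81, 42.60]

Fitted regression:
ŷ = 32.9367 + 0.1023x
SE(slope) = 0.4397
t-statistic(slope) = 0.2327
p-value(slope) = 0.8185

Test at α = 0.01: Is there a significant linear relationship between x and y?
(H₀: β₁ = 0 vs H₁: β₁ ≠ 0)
Since p-value = 0.8185 ≥ α = 0.01, fail to reject H₀ — the slope is not significantly different from 0.

Hypothesis test for the slope coefficient:

H₀: β₁ = 0 (no linear relationship)
H₁: β₁ ≠ 0 (linear relationship exists)

Test statistic: t = β̂₁ / SE(β̂₁) = 0.1023 / 0.4397 = 0.2327

With df = 19, the two-sided p-value for |t| = 0.2327 is 0.8185.

Decision rule: reject H₀ if p-value < α.
p-value = 0.8185 ≥ α = 0.01 → fail to reject H₀.

There is not sufficient evidence at the 1% significance level to conclude that a linear relationship exists between x and y.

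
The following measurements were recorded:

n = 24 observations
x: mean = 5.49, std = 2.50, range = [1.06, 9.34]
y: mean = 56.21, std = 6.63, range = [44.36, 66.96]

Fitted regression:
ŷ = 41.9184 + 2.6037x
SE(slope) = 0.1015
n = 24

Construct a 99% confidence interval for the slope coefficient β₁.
The 99% CI for β₁ is (2.3176, 2.8898)

Confidence interval for the slope:

The 99% CI for β₁ is: β̂₁ ± t*(α/2, n-2) × SE(β̂₁)

Step 1: Find critical t-value
- Confidence level = 0.99
- Degrees of freedom = n - 2 = 24 - 2 = 22
- t*(α/2, 22) = 2.8188

Step 2: Calculate margin of error
Margin = 2.8188 × 0.1015 = 0.2861

Step 3: Construct interval
CI = 2.6037 ± 0.2861
CI = (2.3176, 2.8898)

Interpretation: intervals built this way capture the true β₁ in 99% of repeated samples; here the plausible range for the per-unit effect of x on y is 2.3176 to 2.8898.
The interval does not include 0, suggesting a significant linear relationship.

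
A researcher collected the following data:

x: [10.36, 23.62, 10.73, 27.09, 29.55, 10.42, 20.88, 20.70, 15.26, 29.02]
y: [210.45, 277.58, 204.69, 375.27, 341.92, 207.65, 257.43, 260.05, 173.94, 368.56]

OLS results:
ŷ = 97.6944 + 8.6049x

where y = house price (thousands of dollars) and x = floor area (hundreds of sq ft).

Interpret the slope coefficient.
For each additional hundred sq ft of floor area, predicted house price increases by approximately 8.6049 thousand dollars.

β₁ = 8.6049 is the change in predicted house price (thousand dollars) per additional hundred sq ft of floor area.

Interpretation:
- Floor area up by 1 hundred sq ft → predicted house price increases by 8.6049 thousand dollars
- The effect is assumed constant over the observed range of x (linearity)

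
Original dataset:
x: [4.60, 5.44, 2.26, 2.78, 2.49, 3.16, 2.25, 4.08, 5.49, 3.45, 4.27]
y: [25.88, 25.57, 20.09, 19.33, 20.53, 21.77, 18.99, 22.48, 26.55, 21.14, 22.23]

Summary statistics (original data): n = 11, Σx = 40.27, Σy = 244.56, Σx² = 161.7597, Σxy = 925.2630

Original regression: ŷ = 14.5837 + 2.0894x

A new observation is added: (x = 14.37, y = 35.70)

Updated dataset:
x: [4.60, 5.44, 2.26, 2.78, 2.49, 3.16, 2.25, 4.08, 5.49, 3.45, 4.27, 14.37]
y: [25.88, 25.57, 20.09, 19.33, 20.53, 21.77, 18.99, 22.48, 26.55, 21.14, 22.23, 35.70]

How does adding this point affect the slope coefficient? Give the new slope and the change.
Adding the point moves β₁ from 2.0894 to 1.3574, i.e. it decreases by 0.7320 (-35.0%).

The new point has HIGH LEVERAGE: x = 14.37 is far from the original mean x̄ = 40.27/11 ≈ 3.66 (original range [2.25, 5.49]).

Step 1: Update the sums with the new point (n goes from 11 to 12)
Σx  = 40.27 + 14.37 = 54.64
Σy  = 244.56 + 35.70 = 280.26
Σx² = 161.7597 + 14.37² = 161.7597 + 206.4969 = 368.2566
Σxy = 925.2630 + 14.37×35.70 = 925.2630 + 513.0090 = 1438.2720

Step 2: Recompute the slope with b₁ = (nΣxy − ΣxΣy) / (nΣx² − (Σx)²)
Numerator   = 12×1438.2720 − 54.64×280.26 = 17259.2640 − 15313.4064 = 1945.8576
Denominator = 12×368.2566 − 54.64² = 4419.0792 − 2985.5296 = 1433.5496
b₁(new) = 1945.8576 / 1433.5496 = 1.3574

(Same formula on the original sums: (11×925.2630 − 40.27×244.56) / (11×161.7597 − 40.27²) = 329.4618 / 157.6838 = 2.0894, matching the given fit.)

Step 3: Change in slope
Δβ₁ = 1.3574 − 2.0894 = -0.7320
Relative change = -0.7320 / 2.0894 × 100% = -35.0%
→ the slope decreases when the point is added.

Because the point sits below the extension of the original line at a high-leverage x, it tilts the fit down.
In practice: check such a point for data-entry or measurement error; examine leverage (hᵢ) and Cook's distance rather than deleting it automatically.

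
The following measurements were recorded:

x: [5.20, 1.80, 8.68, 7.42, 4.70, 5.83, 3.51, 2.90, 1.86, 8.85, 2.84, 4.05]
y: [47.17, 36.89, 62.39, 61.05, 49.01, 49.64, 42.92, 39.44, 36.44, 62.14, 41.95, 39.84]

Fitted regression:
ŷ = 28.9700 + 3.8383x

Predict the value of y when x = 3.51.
ŷ = 42.4424

x = 3.51 lies inside the observed range [1.80, 8.85], so the fitted equation applies directly:

ŷ = 28.9700 + 3.8383 × 3.51
ŷ = 28.9700 + 13.4724
ŷ = 42.4424

This is the fitted mean response at that x — an individual observation would come with a wider prediction interval.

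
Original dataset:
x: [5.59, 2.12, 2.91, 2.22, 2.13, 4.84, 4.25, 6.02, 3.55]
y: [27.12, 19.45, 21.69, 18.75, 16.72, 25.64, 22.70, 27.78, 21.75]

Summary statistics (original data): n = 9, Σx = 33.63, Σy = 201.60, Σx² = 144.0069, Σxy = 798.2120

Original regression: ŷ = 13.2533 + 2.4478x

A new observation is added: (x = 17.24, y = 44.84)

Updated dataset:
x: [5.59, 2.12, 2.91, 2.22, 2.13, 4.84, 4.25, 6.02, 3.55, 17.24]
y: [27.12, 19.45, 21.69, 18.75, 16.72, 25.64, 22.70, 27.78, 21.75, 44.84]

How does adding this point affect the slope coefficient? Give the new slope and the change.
The slope changes from 2.4478 to 1.7408 (change of -0.7070, or -28.9%).

x = 17.24 lies well outside the original x-range [2.12, 6.02] (x̄ ≈ 3.74), so this observation has high leverage and can move the slope substantially.

Step 1: Update the sums with the new point (n goes from 9 to 10)
Σx  = 33.63 + 17.24 = 50.87
Σy  = 201.60 + 44.84 = 246.44
Σx² = 144.0069 + 17.24² = 144.0069 + 297.2176 = 441.2245
Σxy = 798.2120 + 17.24×44.84 = 798.2120 + 773.0416 = 1571.2536

Step 2: Recompute the slope with b₁ = (nΣxy − ΣxΣy) / (nΣx² − (Σx)²)
Numerator   = 10×1571.2536 − 50.87×246.44 = 15712.5360 − 12536.4028 = 3176.1332
Denominator = 10×441.2245 − 50.87² = 4412.2450 − 2587.7569 = 1824.4881
b₁(new) = 3176.1332 / 1824.4881 = 1.7408

(Same formula on the original sums: (9×798.2120 − 33.63×201.60) / (9×144.0069 − 33.63²) = 404.1000 / 165.0852 = 2.4478, matching the given fit.)

Step 3: Change in slope
Δβ₁ = 1.7408 − 2.4478 = -0.7070
Relative change = -0.7070 / 2.4478 × 100% = -28.9%
→ the slope decreases when the point is added.

A high-leverage point only changes the slope if it is off the original line; here y = 44.84 is below the original trend, so the slope decreases.
In practice: refit with and without it and report both if conclusions differ.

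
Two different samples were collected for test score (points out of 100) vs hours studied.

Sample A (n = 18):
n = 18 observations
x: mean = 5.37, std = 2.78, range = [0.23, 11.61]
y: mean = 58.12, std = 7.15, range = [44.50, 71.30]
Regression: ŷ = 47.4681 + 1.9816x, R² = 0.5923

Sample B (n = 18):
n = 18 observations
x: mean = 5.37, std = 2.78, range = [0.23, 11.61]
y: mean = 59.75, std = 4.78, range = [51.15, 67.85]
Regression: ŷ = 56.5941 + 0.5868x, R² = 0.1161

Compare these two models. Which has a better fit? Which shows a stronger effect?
Model A has the better fit (R² = 0.5923 vs 0.1161). Model A shows the stronger effect (|β₁| = 1.9816 vs 0.5868).

Model Comparison:

Goodness of fit (R²):
- Model A: R² = 0.5923 → 59.23% of variance in test score explained
- Model B: R² = 0.1161 → 11.61% of variance in test score explained
- 0.5923 > 0.1161 → Model A has the better fit

Strength of effect — compare |β₁|:
- Model A: β₁ = 1.9816 → predicted test score rises 1.9816 points per additional hour of study time
- Model B: β₁ = 0.5868 → predicted test score rises 0.5868 points per additional hour of study time
- |1.9816| > |0.5868| → Model A shows the stronger marginal effect

Notes:
- A steeper slope doesn't make a better model if the scatter around the line is large.
- The two samples could reflect different populations, time periods, or measurement quality.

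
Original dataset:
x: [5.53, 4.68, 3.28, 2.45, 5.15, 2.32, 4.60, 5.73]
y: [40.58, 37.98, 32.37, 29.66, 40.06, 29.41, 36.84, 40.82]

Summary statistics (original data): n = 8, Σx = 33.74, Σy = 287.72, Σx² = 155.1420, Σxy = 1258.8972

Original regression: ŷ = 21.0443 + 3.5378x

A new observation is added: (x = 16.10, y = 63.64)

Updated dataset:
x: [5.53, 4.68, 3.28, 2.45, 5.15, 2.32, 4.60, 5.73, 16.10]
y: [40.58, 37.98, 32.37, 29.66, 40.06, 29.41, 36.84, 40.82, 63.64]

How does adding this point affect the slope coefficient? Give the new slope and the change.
New slope β₁ = 2.4413 versus 3.5378 before: a change of -1.0965 (-31.0%).

The new point has HIGH LEVERAGE: x = 16.10 is far from the original mean x̄ = 33.74/8 ≈ 4.22 (original range [2.32, 5.73]).

Step 1: Update the sums with the new point (n goes from 8 to 9)
Σx  = 33.74 + 16.10 = 49.84
Σy  = 287.72 + 63.64 = 351.36
Σx² = 155.1420 + 16.10² = 155.1420 + 259.2100 = 414.3520
Σxy = 1258.8972 + 16.10×63.64 = 1258.8972 + 1024.6040 = 2283.5012

Step 2: Recompute the slope with b₁ = (nΣxy − ΣxΣy) / (nΣx² − (Σx)²)
Numerator   = 9×2283.5012 − 49.84×351.36 = 20551.5108 − 17511.7824 = 3039.7284
Denominator = 9×414.3520 − 49.84² = 3729.1680 − 2484.0256 = 1245.1424
b₁(new) = 3039.7284 / 1245.1424 = 2.4413

(Same formula on the original sums: (8×1258.8972 − 33.74×287.72) / (8×155.1420 − 33.74²) = 363.5048 / 102.7484 = 3.5378, matching the given fit.)

Step 3: Change in slope
Δβ₁ = 2.4413 − 3.5378 = -1.0965
Relative change = -1.0965 / 3.5378 × 100% = -31.0%
→ the slope decreases when the point is added.

A high-leverage point only changes the slope if it is off the original line; here y = 63.64 is below the original trend, so the slope decreases.
In practice: examine leverage (hᵢ) and Cook's distance rather than deleting it automatically; check such a point for data-entry or measurement error.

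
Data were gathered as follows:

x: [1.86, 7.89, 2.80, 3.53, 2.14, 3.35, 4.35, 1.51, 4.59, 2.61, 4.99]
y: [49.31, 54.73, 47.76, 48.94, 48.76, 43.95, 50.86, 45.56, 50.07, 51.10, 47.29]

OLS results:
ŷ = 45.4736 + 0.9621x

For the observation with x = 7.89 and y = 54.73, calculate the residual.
Residual = 1.6654

The residual is the difference between the actual value and the predicted value:

Residual = y - ŷ

Step 1: Calculate predicted value
ŷ = 45.4736 + 0.9621 × 7.89
ŷ = 53.0646

Step 2: Calculate residual
Residual = 54.73 - 53.0646
Residual = 1.6654

Sign check: y > ŷ, so the point is above the line and the fit underestimates here.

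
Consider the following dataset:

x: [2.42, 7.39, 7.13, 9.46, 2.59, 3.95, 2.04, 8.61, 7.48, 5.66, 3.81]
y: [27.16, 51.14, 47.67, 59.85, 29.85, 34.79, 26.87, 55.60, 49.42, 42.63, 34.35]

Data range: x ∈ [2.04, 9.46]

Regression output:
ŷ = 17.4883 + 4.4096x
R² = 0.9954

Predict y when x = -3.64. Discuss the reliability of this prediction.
ŷ = 1.4374 (extrapolation — x = -3.64 lies outside [2.04, 9.46], so reliability is low).

Prediction calculation:
ŷ = 17.4883 + 4.4096 × (-3.64)
ŷ = 1.4374

Reliability:
- Data range: x ∈ [2.04, 9.46]
- Prediction point: x = -3.64 is 5.68 units below the observed range → this is EXTRAPOLATION, not interpolation

Why that matters here:
- R² describes fit only over the sampled x values; it says nothing about behaviour beyond them
- The linear relationship may not hold outside the observed range
- The standard error of prediction grows with (x − x̄)², and x = -3.64 is far from x̄ = 5.50

The R² = 0.9954 only validates the fit within [2.04, 9.46]; treat ŷ = 1.4374 with caution.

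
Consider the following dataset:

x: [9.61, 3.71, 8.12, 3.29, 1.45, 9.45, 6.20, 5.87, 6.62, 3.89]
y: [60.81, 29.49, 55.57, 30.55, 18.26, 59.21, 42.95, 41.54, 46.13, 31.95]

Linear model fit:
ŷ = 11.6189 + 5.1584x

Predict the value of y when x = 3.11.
ŷ = 27.6615

Plug x = 3.11 into the fitted line:

ŷ = 11.6189 + 5.1584 × 3.11
ŷ = 11.6189 + 16.0426
ŷ = 27.6615

This is a point prediction; actual observations scatter around it by roughly the residual standard deviation.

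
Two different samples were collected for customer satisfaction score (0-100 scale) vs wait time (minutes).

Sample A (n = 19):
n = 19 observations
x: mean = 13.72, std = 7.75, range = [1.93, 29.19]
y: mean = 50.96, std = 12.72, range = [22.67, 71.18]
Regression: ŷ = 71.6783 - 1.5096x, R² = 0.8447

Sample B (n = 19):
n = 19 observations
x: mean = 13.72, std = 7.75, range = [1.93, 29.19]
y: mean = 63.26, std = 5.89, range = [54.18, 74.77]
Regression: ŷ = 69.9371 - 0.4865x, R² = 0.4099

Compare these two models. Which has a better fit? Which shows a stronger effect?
Model A has the better fit (R² = 0.8447 vs 0.4099). Model A shows the stronger effect (|β₁| = 1.5096 vs 0.4865).

Model Comparison:

Goodness of fit (R²):
- Model A: R² = 0.8447 → 84.47% of variance in satisfaction score explained
- Model B: R² = 0.4099 → 40.99% of variance in satisfaction score explained
- 0.8447 > 0.4099 → Model A has the better fit

Strength of effect — compare |β₁|:
- Model A: β₁ = -1.5096 → predicted satisfaction score falls 1.5096 points per additional minute of wait time
- Model B: β₁ = -0.4865 → predicted satisfaction score falls 0.4865 points per additional minute of wait time
- |-1.5096| > |-0.4865| → Model A shows the stronger marginal effect

Notes:
- A steeper slope doesn't make a better model if the scatter around the line is large.
- A better fit (higher R²) doesn't necessarily mean a more important relationship.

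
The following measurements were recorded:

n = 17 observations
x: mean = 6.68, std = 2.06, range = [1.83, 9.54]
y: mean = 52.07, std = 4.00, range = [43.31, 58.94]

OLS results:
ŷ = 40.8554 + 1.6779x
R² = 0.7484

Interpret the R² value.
About 74.84% of the variability in y is accounted for by the regression on x (R² = 0.7484) — a strong linear fit.

The coefficient of determination R² is the fraction of the total variation in y that the fitted line accounts for.

Here R² = 0.7484:
- Explained: 74.84% of the variation in y
- Unexplained (residual): 100% − 74.84% = 25.16%
- Rule of thumb (below 0.3 weak; 0.3 to below 0.7 moderate; 0.7 and above strong) → strong

Note: R² never decreases when predictors are added, so it should not be used alone to compare models of different size.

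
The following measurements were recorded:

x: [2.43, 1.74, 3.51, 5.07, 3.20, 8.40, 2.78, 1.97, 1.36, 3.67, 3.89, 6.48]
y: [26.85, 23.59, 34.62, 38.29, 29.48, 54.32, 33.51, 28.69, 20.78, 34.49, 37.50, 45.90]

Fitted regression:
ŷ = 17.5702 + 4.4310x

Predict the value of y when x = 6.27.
ŷ = 45.3526

To predict y for x = 6.27, substitute into the regression equation:

ŷ = 17.5702 + 4.4310 × 6.27
ŷ = 17.5702 + 27.7824
ŷ = 45.3526

This is a point prediction; actual observations scatter around it by roughly the residual standard deviation.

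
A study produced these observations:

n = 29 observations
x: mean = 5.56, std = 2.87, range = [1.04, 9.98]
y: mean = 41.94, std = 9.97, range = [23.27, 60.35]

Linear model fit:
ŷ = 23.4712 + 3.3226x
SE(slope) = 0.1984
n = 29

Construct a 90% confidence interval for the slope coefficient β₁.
The 90% CI for β₁ is (2.9847, 3.6605)

Confidence interval for the slope:

The 90% CI for β₁ is: β̂₁ ± t*(α/2, n-2) × SE(β̂₁)

Step 1: Find critical t-value
- Confidence level = 0.9
- Degrees of freedom = n - 2 = 29 - 2 = 27
- t*(α/2, 27) = 1.7033

Step 2: Calculate margin of error
Margin = 1.7033 × 0.1984 = 0.3379

Step 3: Construct interval
CI = 3.3226 ± 0.3379
CI = (2.9847, 3.6605)

Interpretation: intervals built this way capture the true β₁ in 90% of repeated samples; here the plausible range for the per-unit effect of x on y is 2.9847 to 3.6605.
The interval does not include 0, suggesting a significant linear relationship.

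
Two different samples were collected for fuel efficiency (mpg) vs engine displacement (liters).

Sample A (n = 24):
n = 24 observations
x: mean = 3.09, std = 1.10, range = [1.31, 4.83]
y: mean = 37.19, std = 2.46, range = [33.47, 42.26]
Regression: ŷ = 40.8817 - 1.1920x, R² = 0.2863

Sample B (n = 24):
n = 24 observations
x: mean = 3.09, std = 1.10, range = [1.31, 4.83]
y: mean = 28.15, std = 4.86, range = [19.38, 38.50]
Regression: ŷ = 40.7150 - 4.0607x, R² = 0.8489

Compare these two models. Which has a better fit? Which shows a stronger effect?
Model B has the better fit (R² = 0.8489 vs 0.2863). Model B shows the stronger effect (|β₁| = 4.0607 vs 1.1920).

Model Comparison:

Which explains more variance? (R²)
- Model A: R² = 0.2863 → 28.63% of variance in fuel efficiency explained
- Model B: R² = 0.8489 → 84.89% of variance in fuel efficiency explained
- 0.8489 > 0.2863 → Model B has the better fit

Effect size (slope magnitude):
- Model A: β₁ = -1.1920 → predicted fuel efficiency falls 1.1920 mpg per additional liter of engine displacement
- Model B: β₁ = -4.0607 → predicted fuel efficiency falls 4.0607 mpg per additional liter of engine displacement
- |-1.1920| < |-4.0607| → Model B shows the stronger marginal effect

Note: A better fit (higher R²) doesn't necessarily mean a more important relationship.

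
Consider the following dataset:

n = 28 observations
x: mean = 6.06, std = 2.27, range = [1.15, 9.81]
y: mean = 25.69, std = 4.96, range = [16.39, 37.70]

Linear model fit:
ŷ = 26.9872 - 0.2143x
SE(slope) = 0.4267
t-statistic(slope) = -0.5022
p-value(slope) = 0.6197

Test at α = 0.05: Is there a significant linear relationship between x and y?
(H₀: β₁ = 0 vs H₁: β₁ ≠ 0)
Since p-value = 0.6197 ≥ α = 0.05, fail to reject H₀ — the slope is not significantly different from 0.

Hypothesis test for the slope coefficient:

H₀: β₁ = 0 (no linear relationship)
H₁: β₁ ≠ 0 (linear relationship exists)

Test statistic: t = β̂₁ / SE(β̂₁) = -0.2143 / 0.4267 = -0.5022

The p-value (0.6197) is the probability, under H₀, of a t-statistic at least as extreme as |t| = 0.5022 (two-sided, df = n − 2 = 26).

Decision rule: reject H₀ if p-value < α.
p-value = 0.6197 ≥ α = 0.05 → fail to reject H₀.

Conclusion: the linear association between x and y is not significant at the 5% level.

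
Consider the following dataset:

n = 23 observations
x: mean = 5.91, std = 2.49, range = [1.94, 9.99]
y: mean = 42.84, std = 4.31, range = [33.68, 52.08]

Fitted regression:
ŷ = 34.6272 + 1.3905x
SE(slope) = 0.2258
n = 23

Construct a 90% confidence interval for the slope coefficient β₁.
The 90% CI for β₁ is (1.0020, 1.7790)

Confidence interval for the slope:

The 90% CI for β₁ is: β̂₁ ± t*(α/2, n-2) × SE(β̂₁)

Step 1: Find critical t-value
- Confidence level = 0.9
- Degrees of freedom = n - 2 = 23 - 2 = 21
- t*(α/2, 21) = 1.7207

Step 2: Calculate margin of error
Margin = 1.7207 × 0.2258 = 0.3885

Step 3: Construct interval
CI = 1.3905 ± 0.3885
CI = (1.0020, 1.7790)

Interpretation: intervals built this way capture the true β₁ in 90% of repeated samples; here the plausible range for the per-unit effect of x on y is 1.0020 to 1.7790.
Both endpoints are positive, so the data support a genuinely positive slope at this confidence level.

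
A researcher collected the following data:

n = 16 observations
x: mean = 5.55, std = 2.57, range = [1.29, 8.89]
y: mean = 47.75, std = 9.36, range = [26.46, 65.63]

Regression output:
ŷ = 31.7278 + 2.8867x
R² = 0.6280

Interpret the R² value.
R² = 0.6280 means 62.80% of the variation in y is explained by the linear relationship with x. This indicates a moderate fit.

R² (coefficient of determination) measures the proportion of variance in y explained by the regression model.

Here R² = 0.6280:
- Explained: 62.80% of the variation in y
- Unexplained (residual): 100% − 62.80% = 37.20%
- Rule of thumb (below 0.3 weak; 0.3 to below 0.7 moderate; 0.7 and above strong) → moderate

Calculation: R² = 1 − (SS_res / SS_tot), where SS_res is the sum of squared residuals and SS_tot the total sum of squares.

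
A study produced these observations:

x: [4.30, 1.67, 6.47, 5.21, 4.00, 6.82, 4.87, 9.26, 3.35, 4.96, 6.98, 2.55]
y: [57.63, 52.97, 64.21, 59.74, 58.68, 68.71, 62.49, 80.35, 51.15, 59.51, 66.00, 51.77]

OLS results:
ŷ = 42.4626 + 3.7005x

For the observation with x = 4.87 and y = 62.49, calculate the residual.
Residual = 2.0060

The residual is the difference between the actual value and the predicted value:

Residual = y - ŷ

Step 1: Calculate predicted value
ŷ = 42.4626 + 3.7005 × 4.87
ŷ = 60.4840

Step 2: Calculate residual
Residual = 62.49 - 60.4840
Residual = 2.0060

Interpretation: the model underestimates the actual value by 2.0060 at this point (positive residual → observation lies above the fitted line).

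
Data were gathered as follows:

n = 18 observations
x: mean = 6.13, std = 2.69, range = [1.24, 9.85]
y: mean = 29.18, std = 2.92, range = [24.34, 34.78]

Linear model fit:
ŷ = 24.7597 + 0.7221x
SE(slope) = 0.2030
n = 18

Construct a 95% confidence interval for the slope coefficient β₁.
The 95% CI for β₁ is (0.2918, 1.1524)

Confidence interval for the slope:

The 95% CI for β₁ is: β̂₁ ± t*(α/2, n-2) × SE(β̂₁)

Step 1: Find critical t-value
- Confidence level = 0.95
- Degrees of freedom = n - 2 = 18 - 2 = 16
- t*(α/2, 16) = 2.1199

Step 2: Calculate margin of error
Margin = 2.1199 × 0.2030 = 0.4303

Step 3: Construct interval
CI = 0.7221 ± 0.4303
CI = (0.2918, 1.1524)

Interpretation: We are 95% confident that the true slope β₁ lies between 0.2918 and 1.1524.
Since 0 is outside the interval, a two-sided test at α = 0.05 would reject H₀: β₁ = 0.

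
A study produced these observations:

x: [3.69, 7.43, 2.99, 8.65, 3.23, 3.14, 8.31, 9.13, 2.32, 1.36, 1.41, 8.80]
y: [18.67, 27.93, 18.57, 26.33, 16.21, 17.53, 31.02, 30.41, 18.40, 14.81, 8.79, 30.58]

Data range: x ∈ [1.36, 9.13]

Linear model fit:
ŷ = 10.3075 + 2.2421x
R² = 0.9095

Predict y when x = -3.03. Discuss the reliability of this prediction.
ŷ = 3.5139 (extrapolation — x = -3.03 lies outside [1.36, 9.13], so reliability is low).

Prediction calculation:
ŷ = 10.3075 + 2.2421 × (-3.03)
ŷ = 3.5139

Reliability:
- Data range: x ∈ [1.36, 9.13]
- Prediction point: x = -3.03 is 4.39 units below the observed range → this is EXTRAPOLATION, not interpolation

Why that matters here:
- The linear relationship may not hold outside the observed range
- Real relationships often flatten, saturate, or turn nonlinear at extremes
- There are no observations near this x to validate the fitted line there

A defensible statement: 'if the linear trend continued to x = -3.03, y would be about 3.5139' — the premise is untested.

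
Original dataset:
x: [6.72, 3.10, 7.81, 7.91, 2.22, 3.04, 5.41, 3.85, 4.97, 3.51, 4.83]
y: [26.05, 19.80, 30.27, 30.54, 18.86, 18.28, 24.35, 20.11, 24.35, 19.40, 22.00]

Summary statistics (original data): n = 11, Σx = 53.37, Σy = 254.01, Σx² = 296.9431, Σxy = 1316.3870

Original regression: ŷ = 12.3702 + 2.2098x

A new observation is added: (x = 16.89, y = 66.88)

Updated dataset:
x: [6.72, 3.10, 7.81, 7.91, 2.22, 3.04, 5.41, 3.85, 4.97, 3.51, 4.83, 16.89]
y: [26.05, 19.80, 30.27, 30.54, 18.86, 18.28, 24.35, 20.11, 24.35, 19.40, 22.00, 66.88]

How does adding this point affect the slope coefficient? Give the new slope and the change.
The slope changes from 2.2098 to 3.3199 (change of +1.1101, or +50.2%).

x = 16.89 lies well outside the original x-range [2.22, 7.91] (x̄ ≈ 4.85), so this observation has high leverage and can move the slope substantially.

Step 1: Update the sums with the new point (n goes from 11 to 12)
Σx  = 53.37 + 16.89 = 70.26
Σy  = 254.01 + 66.88 = 320.89
Σx² = 296.9431 + 16.89² = 296.9431 + 285.2721 = 582.2152
Σxy = 1316.3870 + 16.89×66.88 = 1316.3870 + 1129.6032 = 2445.9902

Step 2: Recompute the slope with b₁ = (nΣxy − ΣxΣy) / (nΣx² − (Σx)²)
Numerator   = 12×2445.9902 − 70.26×320.89 = 29351.8824 − 22545.7314 = 6806.1510
Denominator = 12×582.2152 − 70.26² = 6986.5824 − 4936.4676 = 2050.1148
b₁(new) = 6806.1510 / 2050.1148 = 3.3199

(Same formula on the original sums: (11×1316.3870 − 53.37×254.01) / (11×296.9431 − 53.37²) = 923.7433 / 418.0172 = 2.2098, matching the given fit.)

Step 3: Change in slope
Δβ₁ = 3.3199 − 2.2098 = +1.1101
Relative change = +1.1101 / 2.2098 × 100% = +50.2%
→ the slope increases when the point is added.

A high-leverage point only changes the slope if it is off the original line; here y = 66.88 is above the original trend, so the slope increases.
In practice: check such a point for data-entry or measurement error.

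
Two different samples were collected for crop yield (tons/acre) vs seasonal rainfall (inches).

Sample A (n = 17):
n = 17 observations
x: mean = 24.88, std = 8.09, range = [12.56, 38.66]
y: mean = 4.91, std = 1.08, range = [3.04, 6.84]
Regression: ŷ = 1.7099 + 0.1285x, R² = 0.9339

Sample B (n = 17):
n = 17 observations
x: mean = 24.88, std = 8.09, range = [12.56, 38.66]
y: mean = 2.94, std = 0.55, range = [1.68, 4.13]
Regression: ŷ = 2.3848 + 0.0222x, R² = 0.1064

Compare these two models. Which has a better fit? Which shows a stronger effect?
Model A has the better fit (R² = 0.9339 vs 0.1064). Model A shows the stronger effect (|β₁| = 0.1285 vs 0.0222).

Model Comparison:

Which explains more variance? (R²)
- Model A: R² = 0.9339 → 93.39% of variance in crop yield explained
- Model B: R² = 0.1064 → 10.64% of variance in crop yield explained
- 0.9339 > 0.1064 → Model A has the better fit

Effect size (slope magnitude):
- Model A: β₁ = 0.1285 → predicted crop yield rises 0.1285 tons/acre per additional inch of rainfall
- Model B: β₁ = 0.0222 → predicted crop yield rises 0.0222 tons/acre per additional inch of rainfall
- |0.1285| > |0.0222| → Model A shows the stronger marginal effect

Notes:
- A steeper slope doesn't make a better model if the scatter around the line is large.
- R² measures how tightly points cluster around the line; β₁ measures how steep the line is — they answer different questions.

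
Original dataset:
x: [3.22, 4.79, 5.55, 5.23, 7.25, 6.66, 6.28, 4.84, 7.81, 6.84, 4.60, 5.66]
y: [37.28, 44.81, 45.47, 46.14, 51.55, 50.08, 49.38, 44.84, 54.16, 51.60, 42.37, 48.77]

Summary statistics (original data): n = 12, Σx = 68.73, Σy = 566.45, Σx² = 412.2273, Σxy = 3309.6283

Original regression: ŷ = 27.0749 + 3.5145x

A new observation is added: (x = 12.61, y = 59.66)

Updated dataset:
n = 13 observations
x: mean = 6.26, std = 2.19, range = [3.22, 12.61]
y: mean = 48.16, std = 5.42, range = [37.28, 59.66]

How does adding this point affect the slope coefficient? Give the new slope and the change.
New slope β₁ = 2.3181 versus 3.5145 before: a change of -1.1964 (-34.0%).

The new point has HIGH LEVERAGE: x = 12.61 is far from the original mean x̄ = 68.73/12 ≈ 5.73 (original range [3.22, 7.81]).

Step 1: Update the sums with the new point (n goes from 12 to 13)
Σx  = 68.73 + 12.61 = 81.34
Σy  = 566.45 + 59.66 = 626.11
Σx² = 412.2273 + 12.61² = 412.2273 + 159.0121 = 571.2394
Σxy = 3309.6283 + 12.61×59.66 = 3309.6283 + 752.3126 = 4061.9409

Step 2: Recompute the slope with b₁ = (nΣxy − ΣxΣy) / (nΣx² − (Σx)²)
Numerator   = 13×4061.9409 − 81.34×626.11 = 52805.2317 − 50927.7874 = 1877.4443
Denominator = 13×571.2394 − 81.34² = 7426.1122 − 6616.1956 = 809.9166
b₁(new) = 1877.4443 / 809.9166 = 2.3181

(Same formula on the original sums: (12×3309.6283 − 68.73×566.45) / (12×412.2273 − 68.73²) = 783.4311 / 222.9147 = 3.5145, matching the given fit.)

Step 3: Change in slope
Δβ₁ = 2.3181 − 3.5145 = -1.1964
Relative change = -1.1964 / 3.5145 × 100% = -34.0%
→ the slope decreases when the point is added.

A high-leverage point only changes the slope if it is off the original line; here y = 59.66 is below the original trend, so the slope decreases.
In practice: investigate whether it comes from the same population as the rest of the sample; examine leverage (hᵢ) and Cook's distance rather than deleting it automatically.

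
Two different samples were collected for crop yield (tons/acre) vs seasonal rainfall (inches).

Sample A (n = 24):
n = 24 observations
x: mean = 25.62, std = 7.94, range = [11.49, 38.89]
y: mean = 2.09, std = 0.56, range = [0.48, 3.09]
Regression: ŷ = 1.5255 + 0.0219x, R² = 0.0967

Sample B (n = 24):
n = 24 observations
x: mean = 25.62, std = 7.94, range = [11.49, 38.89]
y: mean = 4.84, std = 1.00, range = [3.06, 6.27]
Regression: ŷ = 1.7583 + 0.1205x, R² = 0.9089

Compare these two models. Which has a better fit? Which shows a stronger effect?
Model B has the better fit (R² = 0.9089 vs 0.0967). Model B shows the stronger effect (|β₁| = 0.1205 vs 0.0219).

Model Comparison:

Which explains more variance? (R²)
- Model A: R² = 0.0967 → 9.67% of variance in crop yield explained
- Model B: R² = 0.9089 → 90.89% of variance in crop yield explained
- 0.9089 > 0.0967 → Model B has the better fit

Which has the larger per-inch effect? (|β₁|)
- Model A: β₁ = 0.0219 → predicted crop yield rises 0.0219 tons/acre per additional inch of rainfall
- Model B: β₁ = 0.1205 → predicted crop yield rises 0.1205 tons/acre per additional inch of rainfall
- |0.0219| < |0.1205| → Model B shows the stronger marginal effect

Notes:
- R² measures how tightly points cluster around the line; β₁ measures how steep the line is — they answer different questions.
- A better fit (higher R²) doesn't necessarily mean a more important relationship.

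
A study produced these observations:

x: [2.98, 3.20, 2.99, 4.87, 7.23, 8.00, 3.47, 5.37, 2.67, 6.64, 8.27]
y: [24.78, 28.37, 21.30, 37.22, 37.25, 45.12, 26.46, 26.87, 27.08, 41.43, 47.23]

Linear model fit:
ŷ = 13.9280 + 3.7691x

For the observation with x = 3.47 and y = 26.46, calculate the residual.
Residual = -0.5468

The residual is the difference between the actual value and the predicted value:

Residual = y - ŷ

Step 1: Calculate predicted value
ŷ = 13.9280 + 3.7691 × 3.47
ŷ = 27.0068

Step 2: Calculate residual
Residual = 26.46 - 27.0068
Residual = -0.5468

Sign check: y < ŷ, so the point is below the line and the fit overestimates here.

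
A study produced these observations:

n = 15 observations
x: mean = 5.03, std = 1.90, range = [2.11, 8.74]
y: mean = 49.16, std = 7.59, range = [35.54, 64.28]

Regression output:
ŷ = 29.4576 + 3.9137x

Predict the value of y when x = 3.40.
ŷ = 42.7642

Plug x = 3.40 into the fitted line:

ŷ = 29.4576 + 3.9137 × 3.40
ŷ = 29.4576 + 13.3066
ŷ = 42.7642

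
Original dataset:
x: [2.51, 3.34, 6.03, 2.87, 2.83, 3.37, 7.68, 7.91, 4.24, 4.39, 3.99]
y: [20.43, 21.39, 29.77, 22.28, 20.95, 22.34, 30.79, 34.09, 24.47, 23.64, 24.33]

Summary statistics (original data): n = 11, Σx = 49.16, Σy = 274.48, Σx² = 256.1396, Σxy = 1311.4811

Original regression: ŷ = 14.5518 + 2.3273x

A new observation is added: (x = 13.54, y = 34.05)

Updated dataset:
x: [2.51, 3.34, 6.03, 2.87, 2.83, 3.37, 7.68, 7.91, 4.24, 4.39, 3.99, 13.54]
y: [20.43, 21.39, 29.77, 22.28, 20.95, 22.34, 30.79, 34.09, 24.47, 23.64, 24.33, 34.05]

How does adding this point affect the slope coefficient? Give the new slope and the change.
New slope β₁ = 1.4343 versus 2.3273 before: a change of -0.8930 (-38.4%).

x = 13.54 lies well outside the original x-range [2.51, 7.91] (x̄ ≈ 4.47), so this observation has high leverage and can move the slope substantially.

Step 1: Update the sums with the new point (n goes from 11 to 12)
Σx  = 49.16 + 13.54 = 62.70
Σy  = 274.48 + 34.05 = 308.53
Σx² = 256.1396 + 13.54² = 256.1396 + 183.3316 = 439.4712
Σxy = 1311.4811 + 13.54×34.05 = 1311.4811 + 461.0370 = 1772.5181

Step 2: Recompute the slope with b₁ = (nΣxy − ΣxΣy) / (nΣx² − (Σx)²)
Numerator   = 12×1772.5181 − 62.70×308.53 = 21270.2172 − 19344.8310 = 1925.3862
Denominator = 12×439.4712 − 62.70² = 5273.6544 − 3931.2900 = 1342.3644
b₁(new) = 1925.3862 / 1342.3644 = 1.4343

(Same formula on the original sums: (11×1311.4811 − 49.16×274.48) / (11×256.1396 − 49.16²) = 932.8553 / 400.8300 = 2.3273, matching the given fit.)

Step 3: Change in slope
Δβ₁ = 1.4343 − 2.3273 = -0.8930
Relative change = -0.8930 / 2.3273 × 100% = -38.4%
→ the slope decreases when the point is added.

A high-leverage point only changes the slope if it is off the original line; here y = 34.05 is below the original trend, so the slope decreases.
In practice: investigate whether it comes from the same population as the rest of the sample.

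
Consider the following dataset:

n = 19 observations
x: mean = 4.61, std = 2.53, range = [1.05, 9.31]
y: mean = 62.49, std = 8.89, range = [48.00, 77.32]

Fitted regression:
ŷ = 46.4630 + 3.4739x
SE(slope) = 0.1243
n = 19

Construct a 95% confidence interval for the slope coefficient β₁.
The 95% CI for β₁ is (3.2117, 3.7361)

Confidence interval for the slope:

The 95% CI for β₁ is: β̂₁ ± t*(α/2, n-2) × SE(β̂₁)

Step 1: Find critical t-value
- Confidence level = 0.95
- Degrees of freedom = n - 2 = 19 - 2 = 17
- t*(α/2, 17) = 2.1098

Step 2: Calculate margin of error
Margin = 2.1098 × 0.1243 = 0.2622

Step 3: Construct interval
CI = 3.4739 ± 0.2622
CI = (3.2117, 3.7361)

Interpretation: intervals built this way capture the true β₁ in 95% of repeated samples; here the plausible range for the per-unit effect of x on y is 3.2117 to 3.7361.
The interval does not include 0, suggesting a significant linear relationship.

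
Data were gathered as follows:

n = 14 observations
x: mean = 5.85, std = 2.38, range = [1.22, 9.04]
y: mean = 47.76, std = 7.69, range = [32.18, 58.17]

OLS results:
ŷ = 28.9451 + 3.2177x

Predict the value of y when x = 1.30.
ŷ = 33.1281

To predict y for x = 1.30, substitute into the regression equation:

ŷ = 28.9451 + 3.2177 × 1.30
ŷ = 28.9451 + 4.1830
ŷ = 33.1281

This is a point prediction; actual observations scatter around it by roughly the residual standard deviation.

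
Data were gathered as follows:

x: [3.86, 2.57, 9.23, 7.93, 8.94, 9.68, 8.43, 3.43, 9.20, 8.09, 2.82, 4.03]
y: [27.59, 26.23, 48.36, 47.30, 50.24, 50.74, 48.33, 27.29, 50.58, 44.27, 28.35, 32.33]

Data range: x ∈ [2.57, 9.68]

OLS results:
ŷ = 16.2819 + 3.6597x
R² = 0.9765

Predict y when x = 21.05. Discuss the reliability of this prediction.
The equation gives ŷ = 93.3186; however x = 21.05 is 11.37 units above the observed range, so this extrapolated value should not be trusted.

Prediction calculation:
ŷ = 16.2819 + 3.6597 × 21.05
ŷ = 93.3186

Reliability:
- Data range: x ∈ [2.57, 9.68]
- Prediction point: x = 21.05 is 11.37 units above the observed range → this is EXTRAPOLATION, not interpolation

Why that matters here:
- The standard error of prediction grows with (x − x̄)², and x = 21.05 is far from x̄ = 6.52
- R² describes fit only over the sampled x values; it says nothing about behaviour beyond them

Report the number if required, but flag clearly that it is an extrapolation.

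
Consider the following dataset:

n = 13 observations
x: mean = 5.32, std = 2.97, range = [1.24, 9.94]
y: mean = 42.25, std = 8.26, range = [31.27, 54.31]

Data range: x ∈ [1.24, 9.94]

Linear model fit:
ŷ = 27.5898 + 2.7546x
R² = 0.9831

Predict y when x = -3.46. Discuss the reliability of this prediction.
ŷ = 18.0589 (extrapolation — x = -3.46 lies outside [1.24, 9.94], so reliability is low).

Prediction calculation:
ŷ = 27.5898 + 2.7546 × (-3.46)
ŷ = 18.0589

Reliability:
- Data range: x ∈ [1.24, 9.94]
- Prediction point: x = -3.46 is 4.70 units below the observed range → this is EXTRAPOLATION, not interpolation

Why that matters here:
- The linear relationship may not hold outside the observed range
- The standard error of prediction grows with (x − x̄)², and x = -3.46 is far from x̄ = 5.32

The R² = 0.9831 only validates the fit within [1.24, 9.94]; treat ŷ = 18.0589 with caution.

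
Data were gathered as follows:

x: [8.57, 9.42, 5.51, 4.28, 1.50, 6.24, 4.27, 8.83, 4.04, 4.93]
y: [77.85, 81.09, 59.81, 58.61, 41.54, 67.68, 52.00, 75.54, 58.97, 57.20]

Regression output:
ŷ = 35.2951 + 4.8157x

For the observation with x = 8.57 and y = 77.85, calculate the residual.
Residual = 1.2844

The residual is the difference between the actual value and the predicted value:

Residual = y - ŷ

Step 1: Calculate predicted value
ŷ = 35.2951 + 4.8157 × 8.57
ŷ = 76.5656

Step 2: Calculate residual
Residual = 77.85 - 76.5656
Residual = 1.2844

Interpretation: the model underestimates the actual value by 1.2844 at this point (positive residual → observation lies above the fitted line).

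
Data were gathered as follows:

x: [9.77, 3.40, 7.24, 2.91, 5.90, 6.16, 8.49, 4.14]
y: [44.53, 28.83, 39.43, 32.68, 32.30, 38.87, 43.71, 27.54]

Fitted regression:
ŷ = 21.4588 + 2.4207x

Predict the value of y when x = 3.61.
ŷ = 30.1975

Plug x = 3.61 into the fitted line:

ŷ = 21.4588 + 2.4207 × 3.61
ŷ = 21.4588 + 8.7387
ŷ = 30.1975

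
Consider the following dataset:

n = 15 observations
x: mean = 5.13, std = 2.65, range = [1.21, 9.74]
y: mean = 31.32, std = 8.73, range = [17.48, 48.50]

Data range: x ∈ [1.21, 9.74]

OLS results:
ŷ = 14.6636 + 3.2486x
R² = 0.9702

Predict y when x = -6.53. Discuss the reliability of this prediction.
ŷ = -6.5498, but this is extrapolation (below the data range [1.21, 9.74]) and may be unreliable.

Prediction calculation:
ŷ = 14.6636 + 3.2486 × (-6.53)
ŷ = -6.5498

Reliability:
- Data range: x ∈ [1.21, 9.74]
- Prediction point: x = -6.53 is 7.74 units below the observed range → this is EXTRAPOLATION, not interpolation

Why that matters here:
- R² describes fit only over the sampled x values; it says nothing about behaviour beyond them
- The standard error of prediction grows with (x − x̄)², and x = -6.53 is far from x̄ = 5.13
- Real relationships often flatten, saturate, or turn nonlinear at extremes

Report the number if required, but flag clearly that it is an extrapolation.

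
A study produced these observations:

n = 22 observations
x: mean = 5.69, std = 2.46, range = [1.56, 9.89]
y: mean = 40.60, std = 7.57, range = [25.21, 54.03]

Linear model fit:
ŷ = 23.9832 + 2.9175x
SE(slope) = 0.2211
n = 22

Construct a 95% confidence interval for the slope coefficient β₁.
The 95% CI for β₁ is (2.4563, 3.3787)

Confidence interval for the slope:

The 95% CI for β₁ is: β̂₁ ± t*(α/2, n-2) × SE(β̂₁)

Step 1: Find critical t-value
- Confidence level = 0.95
- Degrees of freedom = n - 2 = 22 - 2 = 20
- t*(α/2, 20) = 2.0860

Step 2: Calculate margin of error
Margin = 2.0860 × 0.2211 = 0.4612

Step 3: Construct interval
CI = 2.9175 ± 0.4612
CI = (2.4563, 3.3787)

Interpretation: intervals built this way capture the true β₁ in 95% of repeated samples; here the plausible range for the per-unit effect of x on y is 2.4563 to 3.3787.
Since 0 is outside the interval, a two-sided test at α = 0.05 would reject H₀: β₁ = 0.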